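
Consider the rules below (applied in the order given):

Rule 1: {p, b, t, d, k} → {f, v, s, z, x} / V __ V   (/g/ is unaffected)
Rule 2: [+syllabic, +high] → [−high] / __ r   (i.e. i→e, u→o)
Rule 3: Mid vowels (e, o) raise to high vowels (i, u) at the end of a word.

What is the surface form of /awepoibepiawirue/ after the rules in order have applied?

awefoivefiawerui

Rule 1 (intervocalic spirantization): /p/ is a stop between vowels /e/ and /o/, so it spirantizes to the fricative [f]. /b/ is a stop between vowels /i/ and /e/, so it spirantizes to the fricative [v]. /p/ is a stop between vowels /e/ and /i/, so it spirantizes to the fricative [f]. /awepoibepiawirue/ → awefoivefiawirue.
Rule 2 (pre-rhotic lowering): /i/ is a high vowel immediately before /r/, so it lowers to [e]. /awefoivefiawirue/ → awefoivefiawerue.
Rule 3 (final vowel raising): /e/ is a mid vowel in word-final position, so it raises to [i]. /awefoivefiawerue/ → awefoivefiawerui.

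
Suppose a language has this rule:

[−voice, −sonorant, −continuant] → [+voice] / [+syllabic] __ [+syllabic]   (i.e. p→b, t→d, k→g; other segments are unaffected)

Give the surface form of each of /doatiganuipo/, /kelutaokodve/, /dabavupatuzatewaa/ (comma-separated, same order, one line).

doadiganuibo, keludaogodve, dabavubaduzadewaa

/doatiganuipo/: /t/ is a voiceless stop between vowels /a/ and /i/, so it voices to [d]. /p/ is a voiceless stop between vowels /i/ and /o/, so it voices to [b]. → [doadiganuibo].
/kelutaokodve/: /t/ is a voiceless stop between vowels /u/ and /a/, so it voices to [d]. /k/ is a voiceless stop between vowels /o/ and /o/, so it voices to [g]. → [keludaogodve].
/dabavupatuzatewaa/: /p/ is a voiceless stop between vowels /u/ and /a/, so it voices to [b]. /t/ is a voiceless stop between vowels /a/ and /u/, so it voices to [d]. /t/ is a voiceless stop between vowels /a/ and /e/, so it voices to [d]. → [dabavubaduzadewaa].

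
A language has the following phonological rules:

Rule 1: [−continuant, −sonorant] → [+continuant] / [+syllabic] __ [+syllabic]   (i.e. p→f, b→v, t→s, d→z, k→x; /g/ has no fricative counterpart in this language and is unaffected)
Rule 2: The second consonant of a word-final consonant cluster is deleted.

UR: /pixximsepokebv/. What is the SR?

pixximsefoxeb

Rule 1 (intervocalic spirantization): /p/ is a stop between vowels /e/ and /o/, so it spirantizes to the fricative [f]. /k/ is a stop between vowels /o/ and /e/, so it spirantizes to the fricative [x]. /pixximsepokebv/ → pixximsefoxebv.
Rule 2 (final cluster simplification): /v/ is the second consonant of a word-final cluster /bv/, so it deletes. /pixximsefoxebv/ → pixximsefoxeb.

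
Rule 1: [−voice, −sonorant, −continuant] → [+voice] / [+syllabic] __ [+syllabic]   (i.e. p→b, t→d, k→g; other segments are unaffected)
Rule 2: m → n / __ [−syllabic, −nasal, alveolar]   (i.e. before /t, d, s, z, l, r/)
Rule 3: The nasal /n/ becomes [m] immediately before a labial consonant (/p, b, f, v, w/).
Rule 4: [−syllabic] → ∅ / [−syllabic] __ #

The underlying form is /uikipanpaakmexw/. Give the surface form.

Rule 1 (intervocalic voicing): /k/ is a voiceless stop between vowels /i/ and /i/, so it voices to [g]. /p/ is a voiceless stop between vowels /i/ and /a/, so it voices to [b]. /uikipanpaakmexw/ → uigibanpaakmexw.
Rule 2 (nasal place assimilation): no segment meets the environment; /uigibanpaakmexw/ is unchanged.
Rule 3 (nasal place assimilation): /n/ precedes the labial consonant /p/, so it assimilates in place to [m]. /uigibanpaakmexw/ → uigibampaakmexw.
Rule 4 (final cluster simplification): /w/ is the second consonant of a word-final cluster /xw/, so it deletes. /uigibampaakmexw/ → uigibampaakmex.

uigibampaakmex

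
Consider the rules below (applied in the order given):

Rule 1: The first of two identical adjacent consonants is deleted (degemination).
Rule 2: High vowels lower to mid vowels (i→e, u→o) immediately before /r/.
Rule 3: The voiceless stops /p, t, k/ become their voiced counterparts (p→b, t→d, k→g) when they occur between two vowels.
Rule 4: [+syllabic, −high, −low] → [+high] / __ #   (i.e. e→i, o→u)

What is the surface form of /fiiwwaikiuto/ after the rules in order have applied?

Rule 1 (degemination): /ww/ is a geminate; the first /w/ deletes. /fiiwwaikiuto/ → fiiwaikiuto.
Rule 2 (pre-rhotic lowering): no segment meets the environment; /fiiwaikiuto/ is unchanged.
Rule 3 (intervocalic voicing): /k/ is a voiceless stop between vowels /i/ and /i/, so it voices to [g]. /t/ is a voiceless stop between vowels /u/ and /o/, so it voices to [d]. /fiiwaikiuto/ → fiiwaigiudo.
Rule 4 (final vowel raising): /o/ is a mid vowel in word-final position, so it raises to [u]. /fiiwaigiudo/ → fiiwaigiudu.

fiiwaigiudu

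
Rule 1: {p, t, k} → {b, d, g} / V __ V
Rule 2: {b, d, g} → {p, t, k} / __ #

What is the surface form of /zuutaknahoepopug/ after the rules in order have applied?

Rule 1 (intervocalic voicing): /t/ is a voiceless stop between vowels /u/ and /a/, so it voices to [d]. /p/ is a voiceless stop between vowels /e/ and /o/, so it voices to [b]. /p/ is a voiceless stop between vowels /o/ and /u/, so it voices to [b]. /zuutaknahoepopug/ → zuudaknahoebobug.
Rule 2 (final devoicing): /g/ is a voiced stop in word-final position, so it devoices to [k]. /zuudaknahoebobug/ → zuudaknahoebobuk.

zuudaknahoebobuk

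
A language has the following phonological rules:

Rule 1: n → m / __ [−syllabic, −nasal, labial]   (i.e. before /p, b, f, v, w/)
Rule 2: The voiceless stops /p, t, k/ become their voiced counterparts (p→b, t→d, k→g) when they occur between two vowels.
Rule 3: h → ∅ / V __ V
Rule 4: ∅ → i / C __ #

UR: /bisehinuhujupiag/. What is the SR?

biseinuujubiagi

Rule 1 (nasal place assimilation): no segment meets the environment; /bisehinuhujupiag/ is unchanged.
Rule 2 (intervocalic voicing): /p/ is a voiceless stop between vowels /u/ and /i/, so it voices to [b]. /bisehinuhujupiag/ → bisehinuhujubiag.
Rule 3 (intervocalic h-deletion): /h/ occurs between vowels /e/ and /i/, so it deletes. /h/ occurs between vowels /u/ and /u/, so it deletes. /bisehinuhujubiag/ → biseinuujubiag.
Rule 4 (final i-epenthesis): the form ends in the consonant /g/, so [i] is inserted word-finally. /biseinuujubiag/ → biseinuujubiagi.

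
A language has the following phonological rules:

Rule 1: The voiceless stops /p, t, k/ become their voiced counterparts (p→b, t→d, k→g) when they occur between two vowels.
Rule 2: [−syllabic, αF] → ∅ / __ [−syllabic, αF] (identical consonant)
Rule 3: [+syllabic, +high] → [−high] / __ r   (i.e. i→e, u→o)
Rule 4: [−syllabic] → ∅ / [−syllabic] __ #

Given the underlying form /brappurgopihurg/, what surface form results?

braporgobihor

Rule 1 (intervocalic voicing): /p/ is a voiceless stop between vowels /o/ and /i/, so it voices to [b]. /brappurgopihurg/ → brappurgobihurg.
Rule 2 (degemination): /pp/ is a geminate; the first /p/ deletes. /brappurgobihurg/ → brapurgobihurg.
Rule 3 (pre-rhotic lowering): /u/ is a high vowel immediately before /r/, so it lowers to [o]. /u/ is a high vowel immediately before /r/, so it lowers to [o]. /brapurgobihurg/ → braporgobihorg.
Rule 4 (final cluster simplification): /g/ is the second consonant of a word-final cluster /rg/, so it deletes. /braporgobihorg/ → braporgobihor.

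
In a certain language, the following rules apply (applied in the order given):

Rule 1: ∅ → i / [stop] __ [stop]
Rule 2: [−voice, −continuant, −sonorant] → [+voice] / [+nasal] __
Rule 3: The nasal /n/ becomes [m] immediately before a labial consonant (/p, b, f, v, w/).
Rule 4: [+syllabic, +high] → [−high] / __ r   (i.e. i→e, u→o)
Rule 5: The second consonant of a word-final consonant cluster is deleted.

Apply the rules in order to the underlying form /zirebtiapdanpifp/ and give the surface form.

zerebitiapidambif

Rule 1 (stop-cluster i-epenthesis): /b/ and /t/ form a stop–stop cluster, so [i] is inserted between them. /p/ and /d/ form a stop–stop cluster, so [i] is inserted between them. /zirebtiapdanpifp/ → zirebitiapidanpifp.
Rule 2 (post-nasal voicing): /p/ is a voiceless stop immediately after the nasal /n/, so it voices to [b]. /zirebitiapidanpifp/ → zirebitiapidanbifp.
Rule 3 (nasal place assimilation): /n/ precedes the labial consonant /b/, so it assimilates in place to [m]. /zirebitiapidanbifp/ → zirebitiapidambifp.
Rule 4 (pre-rhotic lowering): /i/ is a high vowel immediately before /r/, so it lowers to [e]. /zirebitiapidambifp/ → zerebitiapidambifp.
Rule 5 (final cluster simplification): /p/ is the second consonant of a word-final cluster /fp/, so it deletes. /zerebitiapidambifp/ → zerebitiapidambif.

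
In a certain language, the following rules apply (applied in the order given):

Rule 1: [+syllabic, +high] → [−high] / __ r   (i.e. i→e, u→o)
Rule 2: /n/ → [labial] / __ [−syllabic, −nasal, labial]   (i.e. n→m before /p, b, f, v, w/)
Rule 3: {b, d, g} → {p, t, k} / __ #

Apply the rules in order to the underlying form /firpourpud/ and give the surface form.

ferpoorput

Rule 1 (pre-rhotic lowering): /i/ is a high vowel immediately before /r/, so it lowers to [e]. /u/ is a high vowel immediately before /r/, so it lowers to [o]. /firpourpud/ → ferpoorpud.
Rule 2 (nasal place assimilation): no segment meets the environment; /ferpoorpud/ is unchanged.
Rule 3 (final devoicing): /d/ is a voiced stop in word-final position, so it devoices to [t]. /ferpoorpud/ → ferpoorput.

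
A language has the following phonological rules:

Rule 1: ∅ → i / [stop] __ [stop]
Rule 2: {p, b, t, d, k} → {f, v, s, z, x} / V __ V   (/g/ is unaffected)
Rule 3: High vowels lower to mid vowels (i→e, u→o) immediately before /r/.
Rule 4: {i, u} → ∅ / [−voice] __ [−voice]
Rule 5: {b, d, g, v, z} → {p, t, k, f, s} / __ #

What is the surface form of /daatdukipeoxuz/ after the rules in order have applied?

daasizuxfeoxus

Rule 1 (stop-cluster i-epenthesis): /t/ and /d/ form a stop–stop cluster, so [i] is inserted between them. /daatdukipeoxuz/ → daatidukipeoxuz.
Rule 2 (intervocalic spirantization): /t/ is a stop between vowels /a/ and /i/, so it spirantizes to the fricative [s]. /d/ is a stop between vowels /i/ and /u/, so it spirantizes to the fricative [z]. /k/ is a stop between vowels /u/ and /i/, so it spirantizes to the fricative [x]. /p/ is a stop between vowels /i/ and /e/, so it spirantizes to the fricative [f]. /daatidukipeoxuz/ → daasizuxifeoxuz.
Rule 3 (pre-rhotic lowering): no segment meets the environment; /daasizuxifeoxuz/ is unchanged.
Rule 4 (high vowel syncope): /i/ is a high vowel flanked by voiceless consonants /x/ and /f/, so it deletes. /daasizuxifeoxuz/ → daasizuxfeoxuz.
Rule 5 (final devoicing): /z/ is a voiced obstruent in word-final position, so it devoices to [s]. /daasizuxfeoxuz/ → daasizuxfeoxus.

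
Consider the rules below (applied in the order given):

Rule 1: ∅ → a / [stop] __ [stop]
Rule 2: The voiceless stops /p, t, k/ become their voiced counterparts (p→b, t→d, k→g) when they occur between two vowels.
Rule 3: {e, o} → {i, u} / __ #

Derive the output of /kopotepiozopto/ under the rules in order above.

Rule 1 (stop-cluster a-epenthesis): /p/ and /t/ form a stop–stop cluster, so [a] is inserted between them. /kopotepiozopto/ → kopotepiozopato.
Rule 2 (intervocalic voicing): /p/ is a voiceless stop between vowels /o/ and /o/, so it voices to [b]. /t/ is a voiceless stop between vowels /o/ and /e/, so it voices to [d]. /p/ is a voiceless stop between vowels /e/ and /i/, so it voices to [b]. /p/ is a voiceless stop between vowels /o/ and /a/, so it voices to [b]. /t/ is a voiceless stop between vowels /a/ and /o/, so it voices to [d]. /kopotepiozopato/ → kobodebiozobado.
Rule 3 (final vowel raising): /o/ is a mid vowel in word-final position, so it raises to [u]. /kobodebiozobado/ → kobodebiozobadu.

kobodebiozobadu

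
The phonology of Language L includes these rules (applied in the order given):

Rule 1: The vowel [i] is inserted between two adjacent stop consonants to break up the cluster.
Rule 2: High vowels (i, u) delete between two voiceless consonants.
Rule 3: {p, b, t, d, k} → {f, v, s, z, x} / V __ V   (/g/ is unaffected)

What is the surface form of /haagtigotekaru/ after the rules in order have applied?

haagisigosexaru

Rule 1 (stop-cluster i-epenthesis): /g/ and /t/ form a stop–stop cluster, so [i] is inserted between them. /haagtigotekaru/ → haagitigotekaru.
Rule 2 (high vowel syncope): no segment meets the environment; /haagitigotekaru/ is unchanged.
Rule 3 (intervocalic spirantization): /t/ is a stop between vowels /i/ and /i/, so it spirantizes to the fricative [s]. /t/ is a stop between vowels /o/ and /e/, so it spirantizes to the fricative [s]. /k/ is a stop between vowels /e/ and /a/, so it spirantizes to the fricative [x]. /haagitigotekaru/ → haagisigosexaru.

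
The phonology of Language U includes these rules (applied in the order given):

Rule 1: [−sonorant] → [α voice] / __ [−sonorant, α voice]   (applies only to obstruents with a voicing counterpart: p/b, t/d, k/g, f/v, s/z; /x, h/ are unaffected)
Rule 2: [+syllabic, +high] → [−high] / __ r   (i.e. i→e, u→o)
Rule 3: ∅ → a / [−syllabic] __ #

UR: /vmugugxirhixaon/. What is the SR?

Rule 1 (regressive voicing assimilation): /g/ precedes the voiceless obstruent /x/, so it devoices to [k] by assimilation. /vmugugxirhixaon/ → vmugukxirhixaon.
Rule 2 (pre-rhotic lowering): /i/ is a high vowel immediately before /r/, so it lowers to [e]. /vmugukxirhixaon/ → vmugukxerhixaon.
Rule 3 (final a-epenthesis): the form ends in the consonant /n/, so [a] is inserted word-finally. /vmugukxerhixaon/ → vmugukxerhixaona.

vmugukxerhixaona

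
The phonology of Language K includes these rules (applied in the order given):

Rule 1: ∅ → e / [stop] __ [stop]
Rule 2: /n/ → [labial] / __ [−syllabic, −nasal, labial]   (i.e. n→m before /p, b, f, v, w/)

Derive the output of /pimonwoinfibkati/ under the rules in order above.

Rule 1 (stop-cluster e-epenthesis): /b/ and /k/ form a stop–stop cluster, so [e] is inserted between them. /pimonwoinfibkati/ → pimonwoinfibekati.
Rule 2 (nasal place assimilation): /n/ precedes the labial consonant /w/, so it assimilates in place to [m]. /n/ precedes the labial consonant /f/, so it assimilates in place to [m]. /pimonwoinfibekati/ → pimomwoimfibekati.

pimomwoimfibekati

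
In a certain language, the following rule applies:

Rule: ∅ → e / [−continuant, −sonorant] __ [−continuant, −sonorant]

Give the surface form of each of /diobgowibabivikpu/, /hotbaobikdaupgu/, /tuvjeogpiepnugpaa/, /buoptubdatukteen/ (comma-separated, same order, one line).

diobegowibabivikepu, hotebaobikedaupegu, tuvjeogepiepnugepaa, buopetubedatuketeen

/diobgowibabivikpu/: /b/ and /g/ form a stop–stop cluster, so [e] is inserted between them. /k/ and /p/ form a stop–stop cluster, so [e] is inserted between them. → [diobegowibabivikepu].
/hotbaobikdaupgu/: /t/ and /b/ form a stop–stop cluster, so [e] is inserted between them. /k/ and /d/ form a stop–stop cluster, so [e] is inserted between them. /p/ and /g/ form a stop–stop cluster, so [e] is inserted between them. → [hotebaobikedaupegu].
/tuvjeogpiepnugpaa/: /g/ and /p/ form a stop–stop cluster, so [e] is inserted between them. /g/ and /p/ form a stop–stop cluster, so [e] is inserted between them. → [tuvjeogepiepnugepaa].
/buoptubdatukteen/: /p/ and /t/ form a stop–stop cluster, so [e] is inserted between them. /b/ and /d/ form a stop–stop cluster, so [e] is inserted between them. /k/ and /t/ form a stop–stop cluster, so [e] is inserted between them. → [buopetubedatuketeen].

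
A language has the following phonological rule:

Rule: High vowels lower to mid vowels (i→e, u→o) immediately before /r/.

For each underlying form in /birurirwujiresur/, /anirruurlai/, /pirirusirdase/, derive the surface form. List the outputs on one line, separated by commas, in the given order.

berorerwujeresor, anerruorlai, pereruserdase

/birurirwujiresur/: /i/ is a high vowel immediately before /r/, so it lowers to [e]. /u/ is a high vowel immediately before /r/, so it lowers to [o]. /i/ is a high vowel immediately before /r/, so it lowers to [e]. /i/ is a high vowel immediately before /r/, so it lowers to [e]. /u/ is a high vowel immediately before /r/, so it lowers to [o]. → [berorerwujeresor].
/anirruurlai/: /i/ is a high vowel immediately before /r/, so it lowers to [e]. /u/ is a high vowel immediately before /r/, so it lowers to [o]. → [anerruorlai].
/pirirusirdase/: /i/ is a high vowel immediately before /r/, so it lowers to [e]. /i/ is a high vowel immediately before /r/, so it lowers to [e]. /i/ is a high vowel immediately before /r/, so it lowers to [e]. → [pereruserdase].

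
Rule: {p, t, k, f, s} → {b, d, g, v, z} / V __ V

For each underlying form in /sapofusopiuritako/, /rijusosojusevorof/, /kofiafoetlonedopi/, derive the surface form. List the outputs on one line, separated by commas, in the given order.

/sapofusopiuritako/: /p/ is a voiceless obstruent between vowels /a/ and /o/, so it voices to [b]. /f/ is a voiceless obstruent between vowels /o/ and /u/, so it voices to [v]. /s/ is a voiceless obstruent between vowels /u/ and /o/, so it voices to [z]. /p/ is a voiceless obstruent between vowels /o/ and /i/, so it voices to [b]. /t/ is a voiceless obstruent between vowels /i/ and /a/, so it voices to [d]. /k/ is a voiceless obstruent between vowels /a/ and /o/, so it voices to [g]. → [sabovuzobiuridago].
/rijusosojusevorof/: /s/ is a voiceless obstruent between vowels /u/ and /o/, so it voices to [z]. /s/ is a voiceless obstruent between vowels /o/ and /o/, so it voices to [z]. /s/ is a voiceless obstruent between vowels /u/ and /e/, so it voices to [z]. → [rijuzozojuzevorof].
/kofiafoetlonedopi/: /f/ is a voiceless obstruent between vowels /o/ and /i/, so it voices to [v]. /f/ is a voiceless obstruent between vowels /a/ and /o/, so it voices to [v]. /p/ is a voiceless obstruent between vowels /o/ and /i/, so it voices to [b]. → [koviavoetlonedobi].

sabovuzobiuridago, rijuzozojuzevorof, koviavoetlonedobi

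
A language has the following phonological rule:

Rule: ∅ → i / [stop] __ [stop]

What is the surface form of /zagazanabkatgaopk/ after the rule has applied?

/b/ and /k/ form a stop–stop cluster, so [i] is inserted between them.
/t/ and /g/ form a stop–stop cluster, so [i] is inserted between them.
/p/ and /k/ form a stop–stop cluster, so [i] is inserted between them.
Surface form: [zagazanabikatigaopik].

zagazanabikatigaopik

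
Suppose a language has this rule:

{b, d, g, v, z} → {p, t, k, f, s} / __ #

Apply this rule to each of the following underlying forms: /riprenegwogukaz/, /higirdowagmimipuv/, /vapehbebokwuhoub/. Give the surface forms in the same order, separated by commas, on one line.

/riprenegwogukaz/: /z/ is a voiced obstruent in word-final position, so it devoices to [s]. → [riprenegwogukas].
/higirdowagmimipuv/: /v/ is a voiced obstruent in word-final position, so it devoices to [f]. → [higirdowagmimipuf].
/vapehbebokwuhoub/: /b/ is a voiced obstruent in word-final position, so it devoices to [p]. → [vapehbebokwuhoup].

riprenegwogukas, higirdowagmimipuf, vapehbebokwuhoup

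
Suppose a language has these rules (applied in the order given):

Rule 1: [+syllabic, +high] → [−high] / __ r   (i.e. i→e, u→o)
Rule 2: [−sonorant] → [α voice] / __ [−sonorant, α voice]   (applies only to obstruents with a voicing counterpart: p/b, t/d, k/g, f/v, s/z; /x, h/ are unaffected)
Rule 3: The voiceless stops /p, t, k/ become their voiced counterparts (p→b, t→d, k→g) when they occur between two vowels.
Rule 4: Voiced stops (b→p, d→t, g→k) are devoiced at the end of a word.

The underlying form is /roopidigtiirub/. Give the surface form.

Rule 1 (pre-rhotic lowering): /i/ is a high vowel immediately before /r/, so it lowers to [e]. /roopidigtiirub/ → roopidigtierub.
Rule 2 (regressive voicing assimilation): /g/ precedes the voiceless obstruent /t/, so it devoices to [k] by assimilation. /roopidigtierub/ → roopidiktierub.
Rule 3 (intervocalic voicing): /p/ is a voiceless stop between vowels /o/ and /i/, so it voices to [b]. /roopidiktierub/ → roobidiktierub.
Rule 4 (final devoicing): /b/ is a voiced stop in word-final position, so it devoices to [p]. /roobidiktierub/ → roobidiktierup.

roobidiktierup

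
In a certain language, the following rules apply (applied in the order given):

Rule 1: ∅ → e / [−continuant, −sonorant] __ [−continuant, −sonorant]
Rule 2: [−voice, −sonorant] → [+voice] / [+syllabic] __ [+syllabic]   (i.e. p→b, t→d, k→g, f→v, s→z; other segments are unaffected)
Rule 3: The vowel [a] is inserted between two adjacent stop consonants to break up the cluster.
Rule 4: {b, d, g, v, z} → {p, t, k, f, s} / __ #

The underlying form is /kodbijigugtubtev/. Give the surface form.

Rule 1 (stop-cluster e-epenthesis): /d/ and /b/ form a stop–stop cluster, so [e] is inserted between them. /g/ and /t/ form a stop–stop cluster, so [e] is inserted between them. /b/ and /t/ form a stop–stop cluster, so [e] is inserted between them. /kodbijigugtubtev/ → kodebijigugetubetev.
Rule 2 (intervocalic voicing): /t/ is a voiceless obstruent between vowels /e/ and /u/, so it voices to [d]. /t/ is a voiceless obstruent between vowels /e/ and /e/, so it voices to [d]. /kodebijigugetubetev/ → kodebijigugedubedev.
Rule 3 (stop-cluster a-epenthesis): no segment meets the environment; /kodebijigugedubedev/ is unchanged.
Rule 4 (final devoicing): /v/ is a voiced obstruent in word-final position, so it devoices to [f]. /kodebijigugedubedev/ → kodebijigugedubedef.

kodebijigugedubedef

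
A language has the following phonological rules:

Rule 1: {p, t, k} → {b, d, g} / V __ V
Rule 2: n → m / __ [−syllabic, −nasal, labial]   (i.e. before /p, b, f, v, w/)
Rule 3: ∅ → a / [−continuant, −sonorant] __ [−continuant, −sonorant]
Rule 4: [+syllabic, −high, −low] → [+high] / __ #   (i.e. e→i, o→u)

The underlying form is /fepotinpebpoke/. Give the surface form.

Rule 1 (intervocalic voicing): /p/ is a voiceless stop between vowels /e/ and /o/, so it voices to [b]. /t/ is a voiceless stop between vowels /o/ and /i/, so it voices to [d]. /k/ is a voiceless stop between vowels /o/ and /e/, so it voices to [g]. /fepotinpebpoke/ → febodinpebpoge.
Rule 2 (nasal place assimilation): /n/ precedes the labial consonant /p/, so it assimilates in place to [m]. /febodinpebpoge/ → febodimpebpoge.
Rule 3 (stop-cluster a-epenthesis): /b/ and /p/ form a stop–stop cluster, so [a] is inserted between them. /febodimpebpoge/ → febodimpebapoge.
Rule 4 (final vowel raising): /e/ is a mid vowel in word-final position, so it raises to [i]. /febodimpebapoge/ → febodimpebapogi.

febodimpebapogi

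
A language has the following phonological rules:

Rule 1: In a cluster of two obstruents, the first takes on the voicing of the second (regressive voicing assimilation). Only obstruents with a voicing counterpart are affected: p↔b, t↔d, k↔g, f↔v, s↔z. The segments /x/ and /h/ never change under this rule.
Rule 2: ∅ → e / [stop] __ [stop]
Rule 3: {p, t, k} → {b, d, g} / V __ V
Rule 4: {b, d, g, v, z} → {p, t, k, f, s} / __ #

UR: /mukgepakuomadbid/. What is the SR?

mugegebaguomadebit

Rule 1 (regressive voicing assimilation): /k/ precedes the voiced obstruent /g/, so it voices to [g] by assimilation. /mukgepakuomadbid/ → muggepakuomadbid.
Rule 2 (stop-cluster e-epenthesis): /g/ and /g/ form a stop–stop cluster, so [e] is inserted between them. /d/ and /b/ form a stop–stop cluster, so [e] is inserted between them. /muggepakuomadbid/ → mugegepakuomadebid.
Rule 3 (intervocalic voicing): /p/ is a voiceless stop between vowels /e/ and /a/, so it voices to [b]. /k/ is a voiceless stop between vowels /a/ and /u/, so it voices to [g]. /mugegepakuomadebid/ → mugegebaguomadebid.
Rule 4 (final devoicing): /d/ is a voiced obstruent in word-final position, so it devoices to [t]. /mugegebaguomadebid/ → mugegebaguomadebit.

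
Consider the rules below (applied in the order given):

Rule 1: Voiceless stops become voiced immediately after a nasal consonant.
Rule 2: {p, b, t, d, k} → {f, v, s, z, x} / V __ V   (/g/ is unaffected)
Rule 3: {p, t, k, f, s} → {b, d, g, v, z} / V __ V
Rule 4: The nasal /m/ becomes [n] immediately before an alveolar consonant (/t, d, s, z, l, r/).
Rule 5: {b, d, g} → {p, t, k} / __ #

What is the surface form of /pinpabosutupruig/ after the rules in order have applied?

pinbavozuzupruik

Rule 1 (post-nasal voicing): /p/ is a voiceless stop immediately after the nasal /n/, so it voices to [b]. /pinpabosutupruig/ → pinbabosutupruig.
Rule 2 (intervocalic spirantization): /b/ is a stop between vowels /a/ and /o/, so it spirantizes to the fricative [v]. /t/ is a stop between vowels /u/ and /u/, so it spirantizes to the fricative [s]. /pinbabosutupruig/ → pinbavosusupruig.
Rule 3 (intervocalic voicing): /s/ is a voiceless obstruent between vowels /o/ and /u/, so it voices to [z]. /s/ is a voiceless obstruent between vowels /u/ and /u/, so it voices to [z]. /pinbavosusupruig/ → pinbavozuzupruig.
Rule 4 (nasal place assimilation): no segment meets the environment; /pinbavozuzupruig/ is unchanged.
Rule 5 (final devoicing): /g/ is a voiced stop in word-final position, so it devoices to [k]. /pinbavozuzupruig/ → pinbavozuzupruik.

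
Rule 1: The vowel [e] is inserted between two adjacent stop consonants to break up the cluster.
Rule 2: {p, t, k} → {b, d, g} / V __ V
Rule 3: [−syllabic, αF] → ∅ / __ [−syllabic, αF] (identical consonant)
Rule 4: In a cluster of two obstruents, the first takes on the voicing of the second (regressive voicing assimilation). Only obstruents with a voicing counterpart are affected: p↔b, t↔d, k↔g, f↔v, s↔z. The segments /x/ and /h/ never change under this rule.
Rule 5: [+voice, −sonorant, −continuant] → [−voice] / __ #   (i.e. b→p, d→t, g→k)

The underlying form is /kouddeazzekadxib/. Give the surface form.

koudedeazegatxip

Rule 1 (stop-cluster e-epenthesis): /d/ and /d/ form a stop–stop cluster, so [e] is inserted between them. /kouddeazzekadxib/ → koudedeazzekadxib.
Rule 2 (intervocalic voicing): /k/ is a voiceless stop between vowels /e/ and /a/, so it voices to [g]. /koudedeazzekadxib/ → koudedeazzegadxib.
Rule 3 (degemination): /zz/ is a geminate; the first /z/ deletes. /koudedeazzegadxib/ → koudedeazegadxib.
Rule 4 (regressive voicing assimilation): /d/ precedes the voiceless obstruent /x/, so it devoices to [t] by assimilation. /koudedeazegadxib/ → koudedeazegatxib.
Rule 5 (final devoicing): /b/ is a voiced stop in word-final position, so it devoices to [p]. /koudedeazegatxib/ → koudedeazegatxip.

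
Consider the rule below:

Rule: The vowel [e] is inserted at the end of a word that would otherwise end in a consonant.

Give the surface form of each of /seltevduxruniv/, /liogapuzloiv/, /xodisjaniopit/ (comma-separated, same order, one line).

seltevduxrunive, liogapuzloive, xodisjaniopite

/seltevduxruniv/: the form ends in the consonant /v/, so [e] is inserted word-finally. → [seltevduxrunive].
/liogapuzloiv/: the form ends in the consonant /v/, so [e] is inserted word-finally. → [liogapuzloive].
/xodisjaniopit/: the form ends in the consonant /t/, so [e] is inserted word-finally. → [xodisjaniopite].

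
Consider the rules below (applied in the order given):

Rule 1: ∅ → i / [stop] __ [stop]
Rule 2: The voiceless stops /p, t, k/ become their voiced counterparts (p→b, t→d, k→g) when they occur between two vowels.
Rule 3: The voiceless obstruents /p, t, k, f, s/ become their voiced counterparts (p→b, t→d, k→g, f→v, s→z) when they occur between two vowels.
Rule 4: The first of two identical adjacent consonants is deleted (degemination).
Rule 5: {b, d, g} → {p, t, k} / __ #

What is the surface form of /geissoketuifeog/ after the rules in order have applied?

Rule 1 (stop-cluster i-epenthesis): no segment meets the environment; /geissoketuifeog/ is unchanged.
Rule 2 (intervocalic voicing): /k/ is a voiceless stop between vowels /o/ and /e/, so it voices to [g]. /t/ is a voiceless stop between vowels /e/ and /u/, so it voices to [d]. /geissoketuifeog/ → geissogeduifeog.
Rule 3 (intervocalic voicing): /f/ is a voiceless obstruent between vowels /i/ and /e/, so it voices to [v]. /geissogeduifeog/ → geissogeduiveog.
Rule 4 (degemination): /ss/ is a geminate; the first /s/ deletes. /geissogeduiveog/ → geisogeduiveog.
Rule 5 (final devoicing): /g/ is a voiced stop in word-final position, so it devoices to [k]. /geisogeduiveog/ → geisogeduiveok.

geisogeduiveok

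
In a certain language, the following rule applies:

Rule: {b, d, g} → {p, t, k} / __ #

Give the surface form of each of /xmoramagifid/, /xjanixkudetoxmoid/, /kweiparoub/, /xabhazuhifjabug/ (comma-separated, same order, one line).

xmoramagifit, xjanixkudetoxmoit, kweiparoup, xabhazuhifjabuk

/xmoramagifid/: /d/ is a voiced stop in word-final position, so it devoices to [t]. → [xmoramagifit].
/xjanixkudetoxmoid/: /d/ is a voiced stop in word-final position, so it devoices to [t]. → [xjanixkudetoxmoit].
/kweiparoub/: /b/ is a voiced stop in word-final position, so it devoices to [p]. → [kweiparoup].
/xabhazuhifjabug/: /g/ is a voiced stop in word-final position, so it devoices to [k]. → [xabhazuhifjabuk].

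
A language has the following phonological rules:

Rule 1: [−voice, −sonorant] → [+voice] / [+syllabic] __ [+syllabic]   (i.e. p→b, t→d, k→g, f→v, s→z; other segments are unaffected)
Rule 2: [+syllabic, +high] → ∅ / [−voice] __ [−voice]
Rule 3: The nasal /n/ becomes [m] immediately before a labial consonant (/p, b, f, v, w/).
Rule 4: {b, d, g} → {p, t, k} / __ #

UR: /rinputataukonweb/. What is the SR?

Rule 1 (intervocalic voicing): /t/ is a voiceless obstruent between vowels /u/ and /a/, so it voices to [d]. /t/ is a voiceless obstruent between vowels /a/ and /a/, so it voices to [d]. /k/ is a voiceless obstruent between vowels /u/ and /o/, so it voices to [g]. /rinputataukonweb/ → rinpudadaugonweb.
Rule 2 (high vowel syncope): no segment meets the environment; /rinpudadaugonweb/ is unchanged.
Rule 3 (nasal place assimilation): /n/ precedes the labial consonant /p/, so it assimilates in place to [m]. /n/ precedes the labial consonant /w/, so it assimilates in place to [m]. /rinpudadaugonweb/ → rimpudadaugomweb.
Rule 4 (final devoicing): /b/ is a voiced stop in word-final position, so it devoices to [p]. /rimpudadaugomweb/ → rimpudadaugomwep.

rimpudadaugomwep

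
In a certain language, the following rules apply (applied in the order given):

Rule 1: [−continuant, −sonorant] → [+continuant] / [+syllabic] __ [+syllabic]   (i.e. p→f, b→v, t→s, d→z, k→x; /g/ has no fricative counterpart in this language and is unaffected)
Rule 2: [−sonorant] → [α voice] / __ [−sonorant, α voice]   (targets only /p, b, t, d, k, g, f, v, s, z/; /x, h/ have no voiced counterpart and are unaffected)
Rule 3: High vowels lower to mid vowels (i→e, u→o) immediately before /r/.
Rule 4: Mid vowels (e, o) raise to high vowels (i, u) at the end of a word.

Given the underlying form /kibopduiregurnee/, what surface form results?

kivobdueregornei

Rule 1 (intervocalic spirantization): /b/ is a stop between vowels /i/ and /o/, so it spirantizes to the fricative [v]. /kibopduiregurnee/ → kivopduiregurnee.
Rule 2 (regressive voicing assimilation): /p/ precedes the voiced obstruent /d/, so it voices to [b] by assimilation. /kivopduiregurnee/ → kivobduiregurnee.
Rule 3 (pre-rhotic lowering): /i/ is a high vowel immediately before /r/, so it lowers to [e]. /u/ is a high vowel immediately before /r/, so it lowers to [o]. /kivobduiregurnee/ → kivobdueregornee.
Rule 4 (final vowel raising): /e/ is a mid vowel in word-final position, so it raises to [i]. /kivobdueregornee/ → kivobdueregornei.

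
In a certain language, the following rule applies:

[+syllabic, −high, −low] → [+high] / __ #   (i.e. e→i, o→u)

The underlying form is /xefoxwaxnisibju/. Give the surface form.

xefoxwaxnisibju

No segment of /xefoxwaxnisibju/ meets the structural description of the rule, so the form surfaces unchanged.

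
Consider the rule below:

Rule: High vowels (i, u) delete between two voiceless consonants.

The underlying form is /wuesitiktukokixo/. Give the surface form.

wuestktkokxo

/i/ is a high vowel flanked by voiceless consonants /s/ and /t/, so it deletes.
/i/ is a high vowel flanked by voiceless consonants /t/ and /k/, so it deletes.
/u/ is a high vowel flanked by voiceless consonants /t/ and /k/, so it deletes.
/i/ is a high vowel flanked by voiceless consonants /k/ and /x/, so it deletes.
The other instance of /u/ does not occur in the required environment and remains unchanged.
Surface form: [wuestktkokxo].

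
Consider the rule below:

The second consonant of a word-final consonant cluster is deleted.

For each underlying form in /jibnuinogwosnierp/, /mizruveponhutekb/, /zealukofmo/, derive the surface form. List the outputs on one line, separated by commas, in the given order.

jibnuinogwosnier, mizruveponhutek, zealukofmo

/jibnuinogwosnierp/: /p/ is the second consonant of a word-final cluster /rp/, so it deletes. → [jibnuinogwosnier].
/mizruveponhutekb/: /b/ is the second consonant of a word-final cluster /kb/, so it deletes. → [mizruveponhutek].
/zealukofmo/: the rule's environment is not met; surfaces unchanged as [zealukofmo].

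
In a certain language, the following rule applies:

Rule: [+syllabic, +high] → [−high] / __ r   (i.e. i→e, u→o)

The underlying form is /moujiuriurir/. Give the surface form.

moujioriorer

Scanning /moujiuriurir/: /u/ at position 3 is not in the conditioning environment; /i/ at position 5 is not in the conditioning environment; /u/ is a high vowel immediately before /r/, so it lowers to [o]; /i/ at position 8 is not in the conditioning environment; /u/ is a high vowel immediately before /r/, so it lowers to [o]; /i/ is a high vowel immediately before /r/, so it lowers to [e].
Result: [moujioriorer].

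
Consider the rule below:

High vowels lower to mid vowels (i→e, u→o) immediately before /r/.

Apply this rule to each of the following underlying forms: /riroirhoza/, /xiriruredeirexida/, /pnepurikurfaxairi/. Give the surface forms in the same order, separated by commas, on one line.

reroerhoza, xereroredeerexida, pneporikorfaxaeri

/riroirhoza/: /i/ is a high vowel immediately before /r/, so it lowers to [e]. /i/ is a high vowel immediately before /r/, so it lowers to [e]. → [reroerhoza].
/xiriruredeirexida/: /i/ is a high vowel immediately before /r/, so it lowers to [e]. /i/ is a high vowel immediately before /r/, so it lowers to [e]. /u/ is a high vowel immediately before /r/, so it lowers to [o]. /i/ is a high vowel immediately before /r/, so it lowers to [e]. → [xereroredeerexida].
/pnepurikurfaxairi/: /u/ is a high vowel immediately before /r/, so it lowers to [o]. /u/ is a high vowel immediately before /r/, so it lowers to [o]. /i/ is a high vowel immediately before /r/, so it lowers to [e]. → [pneporikorfaxaeri].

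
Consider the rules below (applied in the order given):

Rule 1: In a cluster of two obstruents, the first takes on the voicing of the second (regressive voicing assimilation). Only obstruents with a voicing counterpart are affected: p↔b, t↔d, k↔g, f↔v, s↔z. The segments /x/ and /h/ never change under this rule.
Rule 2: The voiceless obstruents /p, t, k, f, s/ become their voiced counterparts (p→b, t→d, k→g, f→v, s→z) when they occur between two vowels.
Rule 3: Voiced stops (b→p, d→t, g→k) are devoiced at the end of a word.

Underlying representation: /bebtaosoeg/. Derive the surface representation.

beptaozoek

Rule 1 (regressive voicing assimilation): /b/ precedes the voiceless obstruent /t/, so it devoices to [p] by assimilation. /bebtaosoeg/ → beptaosoeg.
Rule 2 (intervocalic voicing): /s/ is a voiceless obstruent between vowels /o/ and /o/, so it voices to [z]. /beptaosoeg/ → beptaozoeg.
Rule 3 (final devoicing): /g/ is a voiced stop in word-final position, so it devoices to [k]. /beptaozoeg/ → beptaozoek.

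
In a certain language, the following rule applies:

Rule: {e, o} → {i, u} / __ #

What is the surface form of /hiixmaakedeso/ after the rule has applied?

hiixmaakedesu

Scanning /hiixmaakedeso/: /e/ at position 9 is not in the conditioning environment; /e/ at position 11 is not in the conditioning environment; /o/ is a mid vowel in word-final position, so it raises to [u].
Result: [hiixmaakedesu].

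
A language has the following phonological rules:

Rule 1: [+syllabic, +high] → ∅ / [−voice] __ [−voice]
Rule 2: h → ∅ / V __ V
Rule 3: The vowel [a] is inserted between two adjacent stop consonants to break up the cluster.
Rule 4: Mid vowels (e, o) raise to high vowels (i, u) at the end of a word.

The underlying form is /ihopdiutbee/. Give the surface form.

iopadiutabei

Rule 1 (high vowel syncope): no segment meets the environment; /ihopdiutbee/ is unchanged.
Rule 2 (intervocalic h-deletion): /h/ occurs between vowels /i/ and /o/, so it deletes. /ihopdiutbee/ → iopdiutbee.
Rule 3 (stop-cluster a-epenthesis): /p/ and /d/ form a stop–stop cluster, so [a] is inserted between them. /t/ and /b/ form a stop–stop cluster, so [a] is inserted between them. /iopdiutbee/ → iopadiutabee.
Rule 4 (final vowel raising): /e/ is a mid vowel in word-final position, so it raises to [i]. /iopadiutabee/ → iopadiutabei.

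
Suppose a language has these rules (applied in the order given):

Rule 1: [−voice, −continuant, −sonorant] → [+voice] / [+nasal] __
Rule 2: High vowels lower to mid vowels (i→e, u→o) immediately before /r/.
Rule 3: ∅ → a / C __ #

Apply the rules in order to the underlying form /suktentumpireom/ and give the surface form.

Rule 1 (post-nasal voicing): /t/ is a voiceless stop immediately after the nasal /n/, so it voices to [d]. /p/ is a voiceless stop immediately after the nasal /m/, so it voices to [b]. /suktentumpireom/ → suktendumbireom.
Rule 2 (pre-rhotic lowering): /i/ is a high vowel immediately before /r/, so it lowers to [e]. /suktendumbireom/ → suktendumbereom.
Rule 3 (final a-epenthesis): the form ends in the consonant /m/, so [a] is inserted word-finally. /suktendumbereom/ → suktendumbereoma.

suktendumbereoma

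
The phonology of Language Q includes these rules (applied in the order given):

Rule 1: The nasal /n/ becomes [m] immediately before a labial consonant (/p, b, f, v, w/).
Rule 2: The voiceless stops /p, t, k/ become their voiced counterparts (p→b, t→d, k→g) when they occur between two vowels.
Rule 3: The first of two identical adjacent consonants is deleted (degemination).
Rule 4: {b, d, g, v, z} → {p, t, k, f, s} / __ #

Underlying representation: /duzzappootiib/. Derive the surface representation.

duzapoodiip

Rule 1 (nasal place assimilation): no segment meets the environment; /duzzappootiib/ is unchanged.
Rule 2 (intervocalic voicing): /t/ is a voiceless stop between vowels /o/ and /i/, so it voices to [d]. /duzzappootiib/ → duzzappoodiib.
Rule 3 (degemination): /zz/ is a geminate; the first /z/ deletes. /pp/ is a geminate; the first /p/ deletes. /duzzappoodiib/ → duzapoodiib.
Rule 4 (final devoicing): /b/ is a voiced obstruent in word-final position, so it devoices to [p]. /duzapoodiib/ → duzapoodiip.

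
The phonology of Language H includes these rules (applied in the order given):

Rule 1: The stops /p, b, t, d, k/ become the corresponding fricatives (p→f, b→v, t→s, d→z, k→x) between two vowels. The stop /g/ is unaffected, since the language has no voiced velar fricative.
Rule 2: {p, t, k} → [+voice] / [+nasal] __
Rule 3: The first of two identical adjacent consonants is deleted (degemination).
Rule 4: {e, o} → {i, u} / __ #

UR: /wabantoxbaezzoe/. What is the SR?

wavandoxbaezoi

Rule 1 (intervocalic spirantization): /b/ is a stop between vowels /a/ and /a/, so it spirantizes to the fricative [v]. /wabantoxbaezzoe/ → wavantoxbaezzoe.
Rule 2 (post-nasal voicing): /t/ is a voiceless stop immediately after the nasal /n/, so it voices to [d]. /wavantoxbaezzoe/ → wavandoxbaezzoe.
Rule 3 (degemination): /zz/ is a geminate; the first /z/ deletes. /wavandoxbaezzoe/ → wavandoxbaezoe.
Rule 4 (final vowel raising): /e/ is a mid vowel in word-final position, so it raises to [i]. /wavandoxbaezoe/ → wavandoxbaezoi.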